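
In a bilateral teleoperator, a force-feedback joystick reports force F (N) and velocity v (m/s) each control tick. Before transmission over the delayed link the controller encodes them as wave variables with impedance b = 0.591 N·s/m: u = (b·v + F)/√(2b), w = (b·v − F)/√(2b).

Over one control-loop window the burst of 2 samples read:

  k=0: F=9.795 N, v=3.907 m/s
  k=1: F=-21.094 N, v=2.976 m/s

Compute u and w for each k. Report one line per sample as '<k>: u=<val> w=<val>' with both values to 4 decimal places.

0: u=11.1332 w=-6.8856
1: u=-17.7844 w=21.0199

k=0: b·v=0.591×3.907=2.3090; √(2b)=1.0872; u=(2.3090+9.795)/1.0872=11.1332, w=(2.3090−9.795)/1.0872=-6.8856
k=1: b·v=0.591×2.976=1.7588; √(2b)=1.0872; u=(1.7588+(-21.094))/1.0872=-17.7844, w=(1.7588−(-21.094))/1.0872=21.0199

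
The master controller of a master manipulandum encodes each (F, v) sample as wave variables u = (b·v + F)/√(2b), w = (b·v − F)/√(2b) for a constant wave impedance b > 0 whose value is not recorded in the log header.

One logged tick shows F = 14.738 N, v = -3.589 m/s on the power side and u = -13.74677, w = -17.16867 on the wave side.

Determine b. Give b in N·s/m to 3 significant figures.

b = 37.1 N·s/m

u + w = -30.9154;  u + w = √(2b)·v, so √(2b) = -30.9154/(-3.589) = 8.6139.
b = (√(2b))²/2 = 74.2000/2 = 37.1000.
(Check via u − w = 2F/√(2b): u − w = 3.4219, 2F/√(2b) = 3.4219.)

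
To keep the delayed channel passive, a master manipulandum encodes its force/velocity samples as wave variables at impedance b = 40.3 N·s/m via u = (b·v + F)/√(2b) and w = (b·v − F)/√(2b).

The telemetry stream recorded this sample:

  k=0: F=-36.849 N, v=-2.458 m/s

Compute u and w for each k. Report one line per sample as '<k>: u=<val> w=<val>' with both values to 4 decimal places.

0: u=-15.1381 w=-6.9292

k=0: b·v=40.3×(-2.458)=-99.0574; √(2b)=8.9778; u=(-99.0574+(-36.849))/8.9778=-15.1381, w=(-99.0574−(-36.849))/8.9778=-6.9292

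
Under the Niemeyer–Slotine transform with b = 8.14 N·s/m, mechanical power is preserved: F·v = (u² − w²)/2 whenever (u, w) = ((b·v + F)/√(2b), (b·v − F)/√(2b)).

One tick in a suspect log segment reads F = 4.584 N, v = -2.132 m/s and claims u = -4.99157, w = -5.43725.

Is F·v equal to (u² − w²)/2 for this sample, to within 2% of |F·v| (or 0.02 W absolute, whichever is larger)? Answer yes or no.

no

F·v = 4.584×(-2.132) = -9.77309 W.
(u² − w²)/2 = (24.91577 − 29.56369)/2 = -2.32396 W.
|Δ| = 7.44913;  2% of max(1, |F·v|) = 0.19546.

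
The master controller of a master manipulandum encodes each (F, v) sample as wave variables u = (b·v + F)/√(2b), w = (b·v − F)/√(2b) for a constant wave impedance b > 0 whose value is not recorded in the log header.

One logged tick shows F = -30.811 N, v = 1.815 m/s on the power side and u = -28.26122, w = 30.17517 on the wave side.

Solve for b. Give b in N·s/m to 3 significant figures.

u + w = 1.91395;  u + w = √(2b)·v, so √(2b) = 1.91395/1.815 = 1.05452.
b = (√(2b))²/2 = 1.11201/2 = 0.55600.
(Check via u − w = 2F/√(2b): u − w = -58.43639, 2F/√(2b) = -58.43618.)

b = 0.556 N·s/m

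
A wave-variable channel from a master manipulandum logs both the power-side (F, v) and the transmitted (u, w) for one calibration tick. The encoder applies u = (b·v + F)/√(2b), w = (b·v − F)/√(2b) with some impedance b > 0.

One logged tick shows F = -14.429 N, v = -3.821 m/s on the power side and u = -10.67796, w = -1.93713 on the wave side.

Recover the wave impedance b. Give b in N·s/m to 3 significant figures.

b = 5.45 N·s/m

u + w = -12.6151;  u + w = √(2b)·v, so √(2b) = -12.6151/(-3.821) = 3.3015.
b = (√(2b))²/2 = 10.9000/2 = 5.4500.
(Check via u − w = 2F/√(2b): u − w = -8.7408, 2F/√(2b) = -8.7408.)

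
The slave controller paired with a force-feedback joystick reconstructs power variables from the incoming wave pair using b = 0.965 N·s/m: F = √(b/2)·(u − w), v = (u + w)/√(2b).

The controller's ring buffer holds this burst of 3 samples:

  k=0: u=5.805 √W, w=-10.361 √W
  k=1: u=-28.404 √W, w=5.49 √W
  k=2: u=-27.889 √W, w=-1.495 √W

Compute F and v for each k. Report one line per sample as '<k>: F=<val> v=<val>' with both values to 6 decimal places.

k=0: u−w=16.166000, u+w=-4.556000; √(b/2)=0.694622, √(2b)=1.389244; F=0.694622×16.166=11.229262, v=-4.556000/1.389244=-3.279481
k=1: u−w=-33.894000, u+w=-22.914000; √(b/2)=0.694622, √(2b)=1.389244; F=0.694622×(-33.894)=-23.543525, v=-22.914000/1.389244=-16.493858
k=2: u−w=-26.394000, u+w=-29.384000; √(b/2)=0.694622, √(2b)=1.389244; F=0.694622×(-26.394)=-18.333858, v=-29.384000/1.389244=-21.151066

0: F=11.229262 v=-3.279481
1: F=-23.543525 v=-16.493858
2: F=-18.333858 v=-21.151066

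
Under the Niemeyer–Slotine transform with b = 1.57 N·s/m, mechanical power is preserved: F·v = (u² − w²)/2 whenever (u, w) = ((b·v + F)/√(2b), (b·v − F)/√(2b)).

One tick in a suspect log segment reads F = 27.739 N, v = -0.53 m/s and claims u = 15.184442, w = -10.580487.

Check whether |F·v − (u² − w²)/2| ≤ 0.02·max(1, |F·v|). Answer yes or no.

no

F·v = 27.739×(-0.53) = -14.701670 W.
(u² − w²)/2 = (230.567279 − 111.946705)/2 = 59.310287 W.
|Δ| = 74.011957;  2% of max(1, |F·v|) = 0.294033.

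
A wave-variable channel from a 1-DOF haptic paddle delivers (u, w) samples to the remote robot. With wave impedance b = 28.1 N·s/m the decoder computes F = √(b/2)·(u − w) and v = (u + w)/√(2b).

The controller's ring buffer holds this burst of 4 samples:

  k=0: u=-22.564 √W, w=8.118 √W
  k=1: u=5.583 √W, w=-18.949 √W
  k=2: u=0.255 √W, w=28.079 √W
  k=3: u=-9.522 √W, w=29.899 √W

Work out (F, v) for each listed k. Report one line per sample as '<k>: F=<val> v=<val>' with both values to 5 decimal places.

k=0: u−w=-30.68200, u+w=-14.44600; √(b/2)=3.74833, √(2b)=7.49667; F=3.74833×(-30.682)=-115.00635, v=-14.44600/7.49667=-1.92699
k=1: u−w=24.53200, u+w=-13.36600; √(b/2)=3.74833, √(2b)=7.49667; F=3.74833×24.532=91.95410, v=-13.36600/7.49667=-1.78293
k=2: u−w=-27.82400, u+w=28.33400; √(b/2)=3.74833, √(2b)=7.49667; F=3.74833×(-27.824)=-104.29362, v=28.33400/7.49667=3.77955
k=3: u−w=-39.42100, u+w=20.37700; √(b/2)=3.74833, √(2b)=7.49667; F=3.74833×(-39.421)=-147.76303, v=20.37700/7.49667=2.71814

0: F=-115.00635 v=-1.92699
1: F=91.95410 v=-1.78293
2: F=-104.29362 v=3.77955
3: F=-147.76303 v=2.71814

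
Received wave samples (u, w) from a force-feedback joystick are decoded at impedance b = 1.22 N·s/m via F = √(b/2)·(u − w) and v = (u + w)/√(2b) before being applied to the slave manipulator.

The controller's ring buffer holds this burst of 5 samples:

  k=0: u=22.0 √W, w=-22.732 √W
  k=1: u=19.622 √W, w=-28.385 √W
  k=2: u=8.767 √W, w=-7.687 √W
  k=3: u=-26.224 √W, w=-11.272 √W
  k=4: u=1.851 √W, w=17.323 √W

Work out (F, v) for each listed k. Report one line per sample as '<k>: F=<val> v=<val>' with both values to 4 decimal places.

0: F=34.9368 v=-0.4686
1: F=37.4947 v=-5.6099
2: F=12.8510 v=0.6914
3: F=-11.6779 v=-24.0044
4: F=-12.0840 v=12.2749

k=0: u−w=44.7320, u+w=-0.7320; √(b/2)=0.7810, √(2b)=1.5620; F=0.7810×44.732=34.9368, v=-0.7320/1.5620=-0.4686
k=1: u−w=48.0070, u+w=-8.7630; √(b/2)=0.7810, √(2b)=1.5620; F=0.7810×48.007=37.4947, v=-8.7630/1.5620=-5.6099
k=2: u−w=16.4540, u+w=1.0800; √(b/2)=0.7810, √(2b)=1.5620; F=0.7810×16.454=12.8510, v=1.0800/1.5620=0.6914
k=3: u−w=-14.9520, u+w=-37.4960; √(b/2)=0.7810, √(2b)=1.5620; F=0.7810×(-14.952)=-11.6779, v=-37.4960/1.5620=-24.0044
k=4: u−w=-15.4720, u+w=19.1740; √(b/2)=0.7810, √(2b)=1.5620; F=0.7810×(-15.472)=-12.0840, v=19.1740/1.5620=12.2749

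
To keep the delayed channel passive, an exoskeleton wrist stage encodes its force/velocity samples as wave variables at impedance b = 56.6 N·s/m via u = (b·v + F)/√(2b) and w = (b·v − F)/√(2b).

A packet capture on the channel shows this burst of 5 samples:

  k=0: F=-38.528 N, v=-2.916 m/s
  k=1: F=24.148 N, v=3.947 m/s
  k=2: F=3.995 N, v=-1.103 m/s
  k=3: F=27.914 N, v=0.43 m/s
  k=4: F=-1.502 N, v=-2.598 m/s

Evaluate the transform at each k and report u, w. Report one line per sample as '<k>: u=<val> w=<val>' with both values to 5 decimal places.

k=0: b·v=56.6×(-2.916)=-165.04560; √(2b)=10.63955; u=(-165.04560+(-38.528))/10.63955=-19.13367, w=(-165.04560−(-38.528))/10.63955=-11.89126
k=1: b·v=56.6×3.947=223.40020; √(2b)=10.63955; u=(223.40020+24.148)/10.63955=23.26679, w=(223.40020−24.148)/10.63955=18.72750
k=2: b·v=56.6×(-1.103)=-62.42980; √(2b)=10.63955; u=(-62.42980+3.995)/10.63955=-5.49223, w=(-62.42980−3.995)/10.63955=-6.24320
k=3: b·v=56.6×0.43=24.33800; √(2b)=10.63955; u=(24.33800+27.914)/10.63955=4.91111, w=(24.33800−27.914)/10.63955=-0.33610
k=4: b·v=56.6×(-2.598)=-147.04680; √(2b)=10.63955; u=(-147.04680+(-1.502))/10.63955=-13.96195, w=(-147.04680−(-1.502))/10.63955=-13.67960

0: u=-19.13367 w=-11.89126
1: u=23.26679 w=18.72750
2: u=-5.49223 w=-6.24320
3: u=4.91111 w=-0.33610
4: u=-13.96195 w=-13.67960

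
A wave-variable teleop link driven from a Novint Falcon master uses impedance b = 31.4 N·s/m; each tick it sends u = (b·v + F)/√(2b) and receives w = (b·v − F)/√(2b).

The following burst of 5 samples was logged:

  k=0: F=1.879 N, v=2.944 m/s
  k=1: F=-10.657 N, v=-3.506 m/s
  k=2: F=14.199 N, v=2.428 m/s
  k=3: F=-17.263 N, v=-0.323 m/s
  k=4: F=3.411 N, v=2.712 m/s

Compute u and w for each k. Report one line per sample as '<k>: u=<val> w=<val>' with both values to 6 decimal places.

k=0: b·v=31.4×2.944=92.441600; √(2b)=7.924645; u=(92.441600+1.879)/7.924645=11.902186, w=(92.441600−1.879)/7.924645=11.427969
k=1: b·v=31.4×(-3.506)=-110.088400; √(2b)=7.924645; u=(-110.088400+(-10.657))/7.924645=-15.236695, w=(-110.088400−(-10.657))/7.924645=-12.547111
k=2: b·v=31.4×2.428=76.239200; √(2b)=7.924645; u=(76.239200+14.199)/7.924645=11.412271, w=(76.239200−14.199)/7.924645=7.828767
k=3: b·v=31.4×(-0.323)=-10.142200; √(2b)=7.924645; u=(-10.142200+(-17.263))/7.924645=-3.458224, w=(-10.142200−(-17.263))/7.924645=0.898564
k=4: b·v=31.4×2.712=85.156800; √(2b)=7.924645; u=(85.156800+3.411)/7.924645=11.176248, w=(85.156800−3.411)/7.924645=10.315389

0: u=11.902186 w=11.427969
1: u=-15.236695 w=-12.547111
2: u=11.412271 w=7.828767
3: u=-3.458224 w=0.898564
4: u=11.176248 w=10.315389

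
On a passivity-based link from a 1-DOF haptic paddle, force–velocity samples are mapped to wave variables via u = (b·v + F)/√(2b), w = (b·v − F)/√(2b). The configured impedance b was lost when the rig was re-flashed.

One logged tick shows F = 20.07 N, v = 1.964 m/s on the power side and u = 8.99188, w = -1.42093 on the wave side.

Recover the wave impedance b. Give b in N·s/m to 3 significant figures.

b = 7.43 N·s/m

u + w = 7.5709;  u + w = √(2b)·v, so √(2b) = 7.5709/1.964 = 3.8549.
b = (√(2b))²/2 = 14.8600/2 = 7.4300.
(Check via u − w = 2F/√(2b): u − w = 10.4128, 2F/√(2b) = 10.4128.)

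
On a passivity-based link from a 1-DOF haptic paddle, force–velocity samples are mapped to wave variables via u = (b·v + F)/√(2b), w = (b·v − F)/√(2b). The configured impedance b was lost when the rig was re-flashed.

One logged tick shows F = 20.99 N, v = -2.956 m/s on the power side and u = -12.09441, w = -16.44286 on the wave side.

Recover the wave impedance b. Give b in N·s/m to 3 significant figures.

b = 46.6 N·s/m

u + w = -28.5373;  u + w = √(2b)·v, so √(2b) = -28.5373/(-2.956) = 9.6540.
b = (√(2b))²/2 = 93.2000/2 = 46.6000.
(Check via u − w = 2F/√(2b): u − w = 4.3484, 2F/√(2b) = 4.3484.)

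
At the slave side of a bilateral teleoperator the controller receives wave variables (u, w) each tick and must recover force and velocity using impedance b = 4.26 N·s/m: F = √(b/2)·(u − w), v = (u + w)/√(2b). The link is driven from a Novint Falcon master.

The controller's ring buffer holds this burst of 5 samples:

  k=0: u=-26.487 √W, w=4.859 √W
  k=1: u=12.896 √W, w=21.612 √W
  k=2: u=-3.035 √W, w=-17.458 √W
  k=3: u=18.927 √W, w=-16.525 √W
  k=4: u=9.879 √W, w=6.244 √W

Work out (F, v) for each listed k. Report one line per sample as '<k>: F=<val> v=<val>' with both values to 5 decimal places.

0: F=-45.74798 v=-7.40963
1: F=-12.72058 v=11.82225
2: F=21.04968 v=-7.02079
3: F=51.74049 v=0.82291
4: F=5.30511 v=5.52365

k=0: u−w=-31.34600, u+w=-21.62800; √(b/2)=1.45945, √(2b)=2.91890; F=1.45945×(-31.346)=-45.74798, v=-21.62800/2.91890=-7.40963
k=1: u−w=-8.71600, u+w=34.50800; √(b/2)=1.45945, √(2b)=2.91890; F=1.45945×(-8.716)=-12.72058, v=34.50800/2.91890=11.82225
k=2: u−w=14.42300, u+w=-20.49300; √(b/2)=1.45945, √(2b)=2.91890; F=1.45945×14.423=21.04968, v=-20.49300/2.91890=-7.02079
k=3: u−w=35.45200, u+w=2.40200; √(b/2)=1.45945, √(2b)=2.91890; F=1.45945×35.452=51.74049, v=2.40200/2.91890=0.82291
k=4: u−w=3.63500, u+w=16.12300; √(b/2)=1.45945, √(2b)=2.91890; F=1.45945×3.635=5.30511, v=16.12300/2.91890=5.52365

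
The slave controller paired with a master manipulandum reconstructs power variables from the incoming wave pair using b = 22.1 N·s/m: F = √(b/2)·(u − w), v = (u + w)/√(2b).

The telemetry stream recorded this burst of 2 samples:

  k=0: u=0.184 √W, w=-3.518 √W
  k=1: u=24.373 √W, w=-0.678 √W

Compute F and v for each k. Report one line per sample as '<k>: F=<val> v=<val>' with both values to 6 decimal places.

0: F=12.306018 v=-0.501481
1: F=83.273383 v=3.564065

k=0: u−w=3.702000, u+w=-3.334000; √(b/2)=3.324154, √(2b)=6.648308; F=3.324154×3.702=12.306018, v=-3.334000/6.648308=-0.501481
k=1: u−w=25.051000, u+w=23.695000; √(b/2)=3.324154, √(2b)=6.648308; F=3.324154×25.051=83.273383, v=23.695000/6.648308=3.564065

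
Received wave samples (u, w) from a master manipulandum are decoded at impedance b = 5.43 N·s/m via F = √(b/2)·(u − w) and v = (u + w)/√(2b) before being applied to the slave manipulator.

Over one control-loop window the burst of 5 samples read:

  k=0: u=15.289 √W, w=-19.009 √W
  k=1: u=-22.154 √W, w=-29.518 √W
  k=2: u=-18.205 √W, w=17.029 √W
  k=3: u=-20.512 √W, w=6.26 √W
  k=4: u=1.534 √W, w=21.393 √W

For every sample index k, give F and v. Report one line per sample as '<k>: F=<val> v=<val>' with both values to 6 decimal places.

k=0: u−w=34.298000, u+w=-3.720000; √(b/2)=1.647726, √(2b)=3.295451; F=1.647726×34.298=56.513696, v=-3.720000/3.295451=-1.128829
k=1: u−w=7.364000, u+w=-51.672000; √(b/2)=1.647726, √(2b)=3.295451; F=1.647726×7.364=12.133852, v=-51.672000/3.295451=-15.679794
k=2: u−w=-35.234000, u+w=-1.176000; √(b/2)=1.647726, √(2b)=3.295451; F=1.647726×(-35.234)=-58.055968, v=-1.176000/3.295451=-0.356856
k=3: u−w=-26.772000, u+w=-14.252000; √(b/2)=1.647726, √(2b)=3.295451; F=1.647726×(-26.772)=-44.112913, v=-14.252000/3.295451=-4.324749
k=4: u−w=-19.859000, u+w=22.927000; √(b/2)=1.647726, √(2b)=3.295451; F=1.647726×(-19.859)=-32.722185, v=22.927000/3.295451=6.957165

0: F=56.513696 v=-1.128829
1: F=12.133852 v=-15.679794
2: F=-58.055968 v=-0.356856
3: F=-44.112913 v=-4.324749
4: F=-32.722185 v=6.957165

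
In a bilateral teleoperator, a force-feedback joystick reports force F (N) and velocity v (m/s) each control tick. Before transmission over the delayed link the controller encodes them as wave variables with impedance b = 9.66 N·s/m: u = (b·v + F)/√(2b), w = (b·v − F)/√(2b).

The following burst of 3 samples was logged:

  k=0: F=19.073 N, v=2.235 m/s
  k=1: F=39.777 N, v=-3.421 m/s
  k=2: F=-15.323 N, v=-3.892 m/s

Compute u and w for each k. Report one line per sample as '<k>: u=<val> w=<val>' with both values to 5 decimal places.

k=0: b·v=9.66×2.235=21.59010; √(2b)=4.39545; u=(21.59010+19.073)/4.39545=9.25118, w=(21.59010−19.073)/4.39545=0.57266
k=1: b·v=9.66×(-3.421)=-33.04686; √(2b)=4.39545; u=(-33.04686+39.777)/4.39545=1.53116, w=(-33.04686−39.777)/4.39545=-16.56800
k=2: b·v=9.66×(-3.892)=-37.59672; √(2b)=4.39545; u=(-37.59672+(-15.323))/4.39545=-12.03965, w=(-37.59672−(-15.323))/4.39545=-5.06745

0: u=9.25118 w=0.57266
1: u=1.53116 w=-16.56800
2: u=-12.03965 w=-5.06745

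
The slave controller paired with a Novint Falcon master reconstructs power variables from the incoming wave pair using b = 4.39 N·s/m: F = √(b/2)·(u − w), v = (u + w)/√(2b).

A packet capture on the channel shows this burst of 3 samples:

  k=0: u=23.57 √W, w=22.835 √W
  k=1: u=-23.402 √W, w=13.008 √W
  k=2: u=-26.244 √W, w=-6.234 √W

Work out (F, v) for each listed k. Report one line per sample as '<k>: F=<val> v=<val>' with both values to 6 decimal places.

0: F=1.088942 v=15.660929
1: F=-53.943353 v=-3.507805
2: F=-29.645880 v=-10.960794

k=0: u−w=0.735000, u+w=46.405000; √(b/2)=1.481553, √(2b)=2.963106; F=1.481553×0.735=1.088942, v=46.405000/2.963106=15.660929
k=1: u−w=-36.410000, u+w=-10.394000; √(b/2)=1.481553, √(2b)=2.963106; F=1.481553×(-36.41)=-53.943353, v=-10.394000/2.963106=-3.507805
k=2: u−w=-20.010000, u+w=-32.478000; √(b/2)=1.481553, √(2b)=2.963106; F=1.481553×(-20.01)=-29.645880, v=-32.478000/2.963106=-10.960794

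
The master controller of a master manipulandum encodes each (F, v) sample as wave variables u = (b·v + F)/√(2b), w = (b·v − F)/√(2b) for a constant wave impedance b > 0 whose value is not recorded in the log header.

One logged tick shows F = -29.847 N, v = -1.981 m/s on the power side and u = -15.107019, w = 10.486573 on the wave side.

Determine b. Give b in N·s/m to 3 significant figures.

b = 2.72 N·s/m

u + w = -4.620446;  u + w = √(2b)·v, so √(2b) = -4.620446/(-1.981) = 2.332381.
b = (√(2b))²/2 = 5.439999/2 = 2.720000.
(Check via u − w = 2F/√(2b): u − w = -25.593592, 2F/√(2b) = -25.593593.)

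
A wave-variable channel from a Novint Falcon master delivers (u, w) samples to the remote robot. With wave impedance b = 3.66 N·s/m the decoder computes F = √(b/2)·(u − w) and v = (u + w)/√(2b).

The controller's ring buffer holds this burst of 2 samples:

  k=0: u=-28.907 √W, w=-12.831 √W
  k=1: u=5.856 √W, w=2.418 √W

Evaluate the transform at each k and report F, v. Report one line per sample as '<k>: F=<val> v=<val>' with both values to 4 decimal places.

k=0: u−w=-16.0760, u+w=-41.7380; √(b/2)=1.3528, √(2b)=2.7055; F=1.3528×(-16.076)=-21.7472, v=-41.7380/2.7055=-15.4268
k=1: u−w=3.4380, u+w=8.2740; √(b/2)=1.3528, √(2b)=2.7055; F=1.3528×3.438=4.6508, v=8.2740/2.7055=3.0582

0: F=-21.7472 v=-15.4268
1: F=4.6508 v=3.0582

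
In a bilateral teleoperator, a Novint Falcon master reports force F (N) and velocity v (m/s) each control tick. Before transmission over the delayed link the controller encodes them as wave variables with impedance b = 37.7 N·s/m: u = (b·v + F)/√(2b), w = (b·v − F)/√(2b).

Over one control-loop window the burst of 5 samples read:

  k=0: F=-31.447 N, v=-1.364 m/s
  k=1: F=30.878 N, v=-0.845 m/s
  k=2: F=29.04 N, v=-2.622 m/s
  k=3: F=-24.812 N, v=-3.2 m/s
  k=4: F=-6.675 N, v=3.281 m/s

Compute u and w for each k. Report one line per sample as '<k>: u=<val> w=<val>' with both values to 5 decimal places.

k=0: b·v=37.7×(-1.364)=-51.42280; √(2b)=8.68332; u=(-51.42280+(-31.447))/8.68332=-9.54356, w=(-51.42280−(-31.447))/8.68332=-2.30048
k=1: b·v=37.7×(-0.845)=-31.85650; √(2b)=8.68332; u=(-31.85650+30.878)/8.68332=-0.11269, w=(-31.85650−30.878)/8.68332=-7.22472
k=2: b·v=37.7×(-2.622)=-98.84940; √(2b)=8.68332; u=(-98.84940+29.04)/8.68332=-8.03949, w=(-98.84940−29.04)/8.68332=-14.72817
k=3: b·v=37.7×(-3.2)=-120.64000; √(2b)=8.68332; u=(-120.64000+(-24.812))/8.68332=-16.75074, w=(-120.64000−(-24.812))/8.68332=-11.03587
k=4: b·v=37.7×3.281=123.69370; √(2b)=8.68332; u=(123.69370+(-6.675))/8.68332=13.47627, w=(123.69370−(-6.675))/8.68332=15.01370

0: u=-9.54356 w=-2.30048
1: u=-0.11269 w=-7.22472
2: u=-8.03949 w=-14.72817
3: u=-16.75074 w=-11.03587
4: u=13.47627 w=15.01370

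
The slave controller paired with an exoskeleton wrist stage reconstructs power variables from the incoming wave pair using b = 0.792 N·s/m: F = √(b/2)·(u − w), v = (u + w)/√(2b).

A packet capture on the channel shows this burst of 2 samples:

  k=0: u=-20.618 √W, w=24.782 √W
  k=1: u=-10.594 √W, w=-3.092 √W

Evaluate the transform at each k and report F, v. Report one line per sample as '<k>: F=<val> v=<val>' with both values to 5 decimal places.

k=0: u−w=-45.40000, u+w=4.16400; √(b/2)=0.62929, √(2b)=1.25857; F=0.62929×(-45.4)=-28.56955, v=4.16400/1.25857=3.30852
k=1: u−w=-7.50200, u+w=-13.68600; √(b/2)=0.62929, √(2b)=1.25857; F=0.62929×(-7.502)=-4.72090, v=-13.68600/1.25857=-10.87424

0: F=-28.56955 v=3.30852
1: F=-4.72090 v=-10.87424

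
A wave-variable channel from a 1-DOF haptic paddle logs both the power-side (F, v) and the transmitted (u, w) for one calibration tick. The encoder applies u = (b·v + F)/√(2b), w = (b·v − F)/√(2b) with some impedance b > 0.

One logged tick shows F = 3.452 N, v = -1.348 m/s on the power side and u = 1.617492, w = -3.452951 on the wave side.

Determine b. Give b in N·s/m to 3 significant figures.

b = 0.927 N·s/m

u + w = -1.835459;  u + w = √(2b)·v, so √(2b) = -1.835459/(-1.348) = 1.361616.
b = (√(2b))²/2 = 1.853999/2 = 0.927000.
(Check via u − w = 2F/√(2b): u − w = 5.070443, 2F/√(2b) = 5.070444.)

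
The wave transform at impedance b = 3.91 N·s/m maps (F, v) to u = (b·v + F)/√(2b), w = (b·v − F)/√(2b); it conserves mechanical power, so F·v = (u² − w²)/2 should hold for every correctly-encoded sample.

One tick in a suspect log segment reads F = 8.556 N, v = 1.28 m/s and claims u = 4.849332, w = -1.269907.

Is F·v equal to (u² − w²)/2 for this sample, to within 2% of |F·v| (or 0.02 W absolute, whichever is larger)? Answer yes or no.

F·v = 8.556×1.28 = 10.951680 W.
(u² − w²)/2 = (23.516021 − 1.612664)/2 = 10.951679 W.
|Δ| = 0.000001;  2% of max(1, |F·v|) = 0.219034.

yes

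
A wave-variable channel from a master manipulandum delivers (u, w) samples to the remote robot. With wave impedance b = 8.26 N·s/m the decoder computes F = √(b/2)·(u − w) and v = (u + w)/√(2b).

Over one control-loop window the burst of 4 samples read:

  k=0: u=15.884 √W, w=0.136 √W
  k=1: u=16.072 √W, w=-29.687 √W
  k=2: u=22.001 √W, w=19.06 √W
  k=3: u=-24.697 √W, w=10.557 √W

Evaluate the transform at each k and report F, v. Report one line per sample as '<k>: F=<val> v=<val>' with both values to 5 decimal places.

0: F=32.00372 v=3.94146
1: F=92.99328 v=-3.34975
2: F=5.97682 v=10.10240
3: F=-71.64459 v=-3.47892

k=0: u−w=15.74800, u+w=16.02000; √(b/2)=2.03224, √(2b)=4.06448; F=2.03224×15.748=32.00372, v=16.02000/4.06448=3.94146
k=1: u−w=45.75900, u+w=-13.61500; √(b/2)=2.03224, √(2b)=4.06448; F=2.03224×45.759=92.99328, v=-13.61500/4.06448=-3.34975
k=2: u−w=2.94100, u+w=41.06100; √(b/2)=2.03224, √(2b)=4.06448; F=2.03224×2.941=5.97682, v=41.06100/4.06448=10.10240
k=3: u−w=-35.25400, u+w=-14.14000; √(b/2)=2.03224, √(2b)=4.06448; F=2.03224×(-35.254)=-71.64459, v=-14.14000/4.06448=-3.47892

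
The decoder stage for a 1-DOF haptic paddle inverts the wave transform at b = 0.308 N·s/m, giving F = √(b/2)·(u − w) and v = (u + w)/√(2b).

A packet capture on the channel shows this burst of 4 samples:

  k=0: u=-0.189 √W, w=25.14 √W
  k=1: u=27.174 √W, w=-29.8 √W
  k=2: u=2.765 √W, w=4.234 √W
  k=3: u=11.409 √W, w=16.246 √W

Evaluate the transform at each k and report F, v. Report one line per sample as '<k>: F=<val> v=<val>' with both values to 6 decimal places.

0: F=-9.939817 v=31.790518
1: F=22.358212 v=-3.345834
2: F=-0.576477 v=8.917552
3: F=-1.898176 v=35.235733

k=0: u−w=-25.329000, u+w=24.951000; √(b/2)=0.392428, √(2b)=0.784857; F=0.392428×(-25.329)=-9.939817, v=24.951000/0.784857=31.790518
k=1: u−w=56.974000, u+w=-2.626000; √(b/2)=0.392428, √(2b)=0.784857; F=0.392428×56.974=22.358212, v=-2.626000/0.784857=-3.345834
k=2: u−w=-1.469000, u+w=6.999000; √(b/2)=0.392428, √(2b)=0.784857; F=0.392428×(-1.469)=-0.576477, v=6.999000/0.784857=8.917552
k=3: u−w=-4.837000, u+w=27.655000; √(b/2)=0.392428, √(2b)=0.784857; F=0.392428×(-4.837)=-1.898176, v=27.655000/0.784857=35.235733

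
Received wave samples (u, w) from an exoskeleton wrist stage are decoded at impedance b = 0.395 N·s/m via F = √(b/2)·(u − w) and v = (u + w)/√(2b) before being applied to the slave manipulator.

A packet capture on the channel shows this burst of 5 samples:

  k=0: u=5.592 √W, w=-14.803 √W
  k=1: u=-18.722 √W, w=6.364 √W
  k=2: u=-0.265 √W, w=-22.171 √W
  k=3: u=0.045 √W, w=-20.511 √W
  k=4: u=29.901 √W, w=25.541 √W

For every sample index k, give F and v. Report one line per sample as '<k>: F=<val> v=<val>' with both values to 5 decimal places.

k=0: u−w=20.39500, u+w=-9.21100; √(b/2)=0.44441, √(2b)=0.88882; F=0.44441×20.395=9.06374, v=-9.21100/0.88882=-10.36318
k=1: u−w=-25.08600, u+w=-12.35800; √(b/2)=0.44441, √(2b)=0.88882; F=0.44441×(-25.086)=-11.14846, v=-12.35800/0.88882=-13.90384
k=2: u−w=21.90600, u+w=-22.43600; √(b/2)=0.44441, √(2b)=0.88882; F=0.44441×21.906=9.73524, v=-22.43600/0.88882=-25.24247
k=3: u−w=20.55600, u+w=-20.46600; √(b/2)=0.44441, √(2b)=0.88882; F=0.44441×20.556=9.13529, v=-20.46600/0.88882=-23.02605
k=4: u−w=4.36000, u+w=55.44200; √(b/2)=0.44441, √(2b)=0.88882; F=0.44441×4.36=1.93763, v=55.44200/0.88882=62.37712

0: F=9.06374 v=-10.36318
1: F=-11.14846 v=-13.90384
2: F=9.73524 v=-25.24247
3: F=9.13529 v=-23.02605
4: F=1.93763 v=62.37712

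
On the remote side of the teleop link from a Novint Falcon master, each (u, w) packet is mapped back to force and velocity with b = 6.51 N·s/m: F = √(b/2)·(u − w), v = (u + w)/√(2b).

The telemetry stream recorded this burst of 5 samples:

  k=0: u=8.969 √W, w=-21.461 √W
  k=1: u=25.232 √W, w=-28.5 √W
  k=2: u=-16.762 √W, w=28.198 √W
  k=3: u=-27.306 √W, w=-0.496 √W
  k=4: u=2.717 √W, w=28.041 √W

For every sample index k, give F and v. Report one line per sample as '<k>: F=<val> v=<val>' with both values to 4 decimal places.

k=0: u−w=30.4300, u+w=-12.4920; √(b/2)=1.8042, √(2b)=3.6083; F=1.8042×30.43=54.9006, v=-12.4920/3.6083=-3.4620
k=1: u−w=53.7320, u+w=-3.2680; √(b/2)=1.8042, √(2b)=3.6083; F=1.8042×53.732=96.9412, v=-3.2680/3.6083=-0.9057
k=2: u−w=-44.9600, u+w=11.4360; √(b/2)=1.8042, √(2b)=3.6083; F=1.8042×(-44.96)=-81.1151, v=11.4360/3.6083=3.1693
k=3: u−w=-26.8100, u+w=-27.8020; √(b/2)=1.8042, √(2b)=3.6083; F=1.8042×(-26.81)=-48.3696, v=-27.8020/3.6083=-7.7050
k=4: u−w=-25.3240, u+w=30.7580; √(b/2)=1.8042, √(2b)=3.6083; F=1.8042×(-25.324)=-45.6886, v=30.7580/3.6083=8.5242

0: F=54.9006 v=-3.4620
1: F=96.9412 v=-0.9057
2: F=-81.1151 v=3.1693
3: F=-48.3696 v=-7.7050
4: F=-45.6886 v=8.5242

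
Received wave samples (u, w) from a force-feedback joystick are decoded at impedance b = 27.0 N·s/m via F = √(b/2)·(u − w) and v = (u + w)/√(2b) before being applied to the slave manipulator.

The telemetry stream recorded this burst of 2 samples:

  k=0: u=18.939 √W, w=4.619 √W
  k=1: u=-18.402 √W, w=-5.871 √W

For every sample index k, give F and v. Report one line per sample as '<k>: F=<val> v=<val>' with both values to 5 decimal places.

0: F=52.61504 v=3.20584
1: F=-46.04183 v=-3.30314

k=0: u−w=14.32000, u+w=23.55800; √(b/2)=3.67423, √(2b)=7.34847; F=3.67423×14.32=52.61504, v=23.55800/7.34847=3.20584
k=1: u−w=-12.53100, u+w=-24.27300; √(b/2)=3.67423, √(2b)=7.34847; F=3.67423×(-12.531)=-46.04183, v=-24.27300/7.34847=-3.30314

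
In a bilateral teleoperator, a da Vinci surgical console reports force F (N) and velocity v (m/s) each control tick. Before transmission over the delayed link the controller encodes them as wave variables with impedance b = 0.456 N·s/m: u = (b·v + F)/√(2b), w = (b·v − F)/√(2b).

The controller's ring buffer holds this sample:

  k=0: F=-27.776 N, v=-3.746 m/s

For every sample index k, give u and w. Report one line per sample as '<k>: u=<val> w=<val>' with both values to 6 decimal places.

0: u=-30.873906 w=27.296525

k=0: b·v=0.456×(-3.746)=-1.708176; √(2b)=0.954987; u=(-1.708176+(-27.776))/0.954987=-30.873906, w=(-1.708176−(-27.776))/0.954987=27.296525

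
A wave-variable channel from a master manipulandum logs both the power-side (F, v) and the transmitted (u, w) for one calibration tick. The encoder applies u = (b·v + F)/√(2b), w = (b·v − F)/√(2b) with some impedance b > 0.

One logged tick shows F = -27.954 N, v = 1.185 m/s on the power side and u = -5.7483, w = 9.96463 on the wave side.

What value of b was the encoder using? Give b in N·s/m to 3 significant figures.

u + w = 4.2163;  u + w = √(2b)·v, so √(2b) = 4.2163/1.185 = 3.5581.
b = (√(2b))²/2 = 12.6600/2 = 6.3300.
(Check via u − w = 2F/√(2b): u − w = -15.7129, 2F/√(2b) = -15.7129.)

b = 6.33 N·s/m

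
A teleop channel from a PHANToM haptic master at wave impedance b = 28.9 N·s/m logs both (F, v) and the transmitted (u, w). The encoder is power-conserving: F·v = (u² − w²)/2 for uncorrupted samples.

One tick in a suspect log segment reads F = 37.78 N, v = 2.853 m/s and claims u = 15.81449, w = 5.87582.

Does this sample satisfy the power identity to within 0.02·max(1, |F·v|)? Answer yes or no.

yes

F·v = 37.78×2.853 = 107.7863 W.
(u² − w²)/2 = (250.0981 − 34.5253)/2 = 107.7864 W.
|Δ| = 0.0001;  2% of max(1, |F·v|) = 2.1557.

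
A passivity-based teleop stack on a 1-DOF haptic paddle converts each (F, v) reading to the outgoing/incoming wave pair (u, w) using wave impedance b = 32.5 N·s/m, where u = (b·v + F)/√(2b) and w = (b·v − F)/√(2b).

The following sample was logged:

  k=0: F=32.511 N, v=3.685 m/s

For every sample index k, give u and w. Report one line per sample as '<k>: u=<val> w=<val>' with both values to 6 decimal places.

k=0: b·v=32.5×3.685=119.762500; √(2b)=8.062258; u=(119.762500+32.511)/8.062258=18.887203, w=(119.762500−32.511)/8.062258=10.822217

0: u=18.887203 w=10.822217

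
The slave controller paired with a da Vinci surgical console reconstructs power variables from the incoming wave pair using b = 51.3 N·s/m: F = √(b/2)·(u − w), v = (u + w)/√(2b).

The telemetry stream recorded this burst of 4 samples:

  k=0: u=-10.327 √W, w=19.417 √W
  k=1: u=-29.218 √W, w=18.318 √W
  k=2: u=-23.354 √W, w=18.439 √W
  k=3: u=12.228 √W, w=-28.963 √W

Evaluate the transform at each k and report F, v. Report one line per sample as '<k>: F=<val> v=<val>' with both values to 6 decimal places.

k=0: u−w=-29.744000, u+w=9.090000; √(b/2)=5.064583, √(2b)=10.129166; F=5.064583×(-29.744)=-150.640954, v=9.090000/10.129166=0.897409
k=1: u−w=-47.536000, u+w=-10.900000; √(b/2)=5.064583, √(2b)=10.129166; F=5.064583×(-47.536)=-240.750013, v=-10.900000/10.129166=-1.076100
k=2: u−w=-41.793000, u+w=-4.915000; √(b/2)=5.064583, √(2b)=10.129166; F=5.064583×(-41.793)=-211.664113, v=-4.915000/10.129166=-0.485232
k=3: u−w=41.191000, u+w=-16.735000; √(b/2)=5.064583, √(2b)=10.129166; F=5.064583×41.191=208.615234, v=-16.735000/10.129166=-1.652160

0: F=-150.640954 v=0.897409
1: F=-240.750013 v=-1.076100
2: F=-211.664113 v=-0.485232
3: F=208.615234 v=-1.652160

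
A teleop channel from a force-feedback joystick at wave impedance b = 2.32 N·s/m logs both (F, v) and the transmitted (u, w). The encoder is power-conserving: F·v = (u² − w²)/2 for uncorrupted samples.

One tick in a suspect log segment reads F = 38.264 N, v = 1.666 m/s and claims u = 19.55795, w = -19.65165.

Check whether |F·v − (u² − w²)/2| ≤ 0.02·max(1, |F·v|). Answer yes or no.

F·v = 38.264×1.666 = 63.7478 W.
(u² − w²)/2 = (382.5134 − 386.1873)/2 = -1.8370 W.
|Δ| = 65.5848;  2% of max(1, |F·v|) = 1.2750.

no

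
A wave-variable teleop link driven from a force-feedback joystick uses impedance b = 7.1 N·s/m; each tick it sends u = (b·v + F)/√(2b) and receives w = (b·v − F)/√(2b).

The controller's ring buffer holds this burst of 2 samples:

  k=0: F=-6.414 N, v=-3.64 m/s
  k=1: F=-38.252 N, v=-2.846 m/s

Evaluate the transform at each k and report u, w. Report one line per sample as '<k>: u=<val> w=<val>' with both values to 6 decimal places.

0: u=-8.560384 w=-5.156187
1: u=-15.513302 w=4.788752

k=0: b·v=7.1×(-3.64)=-25.844000; √(2b)=3.768289; u=(-25.844000+(-6.414))/3.768289=-8.560384, w=(-25.844000−(-6.414))/3.768289=-5.156187
k=1: b·v=7.1×(-2.846)=-20.206600; √(2b)=3.768289; u=(-20.206600+(-38.252))/3.768289=-15.513302, w=(-20.206600−(-38.252))/3.768289=4.788752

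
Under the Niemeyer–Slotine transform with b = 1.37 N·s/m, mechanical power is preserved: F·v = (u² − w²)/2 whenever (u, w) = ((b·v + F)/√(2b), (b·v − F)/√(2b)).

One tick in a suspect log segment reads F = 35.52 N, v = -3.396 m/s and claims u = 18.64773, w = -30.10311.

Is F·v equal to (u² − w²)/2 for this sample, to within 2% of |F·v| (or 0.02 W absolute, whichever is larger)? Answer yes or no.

F·v = 35.52×(-3.396) = -120.6259 W.
(u² − w²)/2 = (347.7378 − 906.1972)/2 = -279.2297 W.
|Δ| = 158.6038;  2% of max(1, |F·v|) = 2.4125.

no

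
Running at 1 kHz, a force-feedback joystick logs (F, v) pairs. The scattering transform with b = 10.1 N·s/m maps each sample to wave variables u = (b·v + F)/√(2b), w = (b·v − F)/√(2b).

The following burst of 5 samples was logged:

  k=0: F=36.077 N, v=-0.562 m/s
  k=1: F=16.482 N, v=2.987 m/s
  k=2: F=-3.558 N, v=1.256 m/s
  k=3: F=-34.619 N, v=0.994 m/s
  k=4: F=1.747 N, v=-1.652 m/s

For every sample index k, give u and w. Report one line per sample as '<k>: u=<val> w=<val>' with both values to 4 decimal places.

k=0: b·v=10.1×(-0.562)=-5.6762; √(2b)=4.4944; u=(-5.6762+36.077)/4.4944=6.7641, w=(-5.6762−36.077)/4.4944=-9.2900
k=1: b·v=10.1×2.987=30.1687; √(2b)=4.4944; u=(30.1687+16.482)/4.4944=10.3796, w=(30.1687−16.482)/4.4944=3.0453
k=2: b·v=10.1×1.256=12.6856; √(2b)=4.4944; u=(12.6856+(-3.558))/4.4944=2.0309, w=(12.6856−(-3.558))/4.4944=3.6142
k=3: b·v=10.1×0.994=10.0394; √(2b)=4.4944; u=(10.0394+(-34.619))/4.4944=-5.4689, w=(10.0394−(-34.619))/4.4944=9.9364
k=4: b·v=10.1×(-1.652)=-16.6852; √(2b)=4.4944; u=(-16.6852+1.747)/4.4944=-3.3237, w=(-16.6852−1.747)/4.4944=-4.1011

0: u=6.7641 w=-9.2900
1: u=10.3796 w=3.0453
2: u=2.0309 w=3.6142
3: u=-5.4689 w=9.9364
4: u=-3.3237 w=-4.1011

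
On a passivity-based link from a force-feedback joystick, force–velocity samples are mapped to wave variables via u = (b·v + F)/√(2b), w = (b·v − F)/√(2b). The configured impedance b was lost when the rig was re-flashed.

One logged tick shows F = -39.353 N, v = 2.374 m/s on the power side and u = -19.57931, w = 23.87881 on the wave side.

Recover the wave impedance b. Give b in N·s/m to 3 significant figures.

b = 1.64 N·s/m

u + w = 4.29950;  u + w = √(2b)·v, so √(2b) = 4.29950/2.374 = 1.81108.
b = (√(2b))²/2 = 3.28000/2 = 1.64000.
(Check via u − w = 2F/√(2b): u − w = -43.45812, 2F/√(2b) = -43.45809.)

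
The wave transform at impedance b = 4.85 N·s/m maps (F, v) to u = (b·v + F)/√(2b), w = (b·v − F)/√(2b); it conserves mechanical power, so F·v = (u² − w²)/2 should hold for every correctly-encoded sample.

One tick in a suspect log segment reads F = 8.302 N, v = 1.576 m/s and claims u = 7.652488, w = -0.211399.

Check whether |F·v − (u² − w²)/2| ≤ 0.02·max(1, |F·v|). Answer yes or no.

F·v = 8.302×1.576 = 13.083952 W.
(u² − w²)/2 = (58.560573 − 0.044690)/2 = 29.257942 W.
|Δ| = 16.173990;  2% of max(1, |F·v|) = 0.261679.

no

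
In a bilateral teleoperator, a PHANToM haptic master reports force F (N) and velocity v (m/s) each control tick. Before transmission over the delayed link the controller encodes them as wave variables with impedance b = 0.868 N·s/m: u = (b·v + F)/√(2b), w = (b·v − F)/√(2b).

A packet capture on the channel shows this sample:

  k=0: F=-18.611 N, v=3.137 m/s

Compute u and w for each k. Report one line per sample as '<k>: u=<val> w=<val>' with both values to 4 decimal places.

0: u=-12.0586 w=16.1918

k=0: b·v=0.868×3.137=2.7229; √(2b)=1.3176; u=(2.7229+(-18.611))/1.3176=-12.0586, w=(2.7229−(-18.611))/1.3176=16.1918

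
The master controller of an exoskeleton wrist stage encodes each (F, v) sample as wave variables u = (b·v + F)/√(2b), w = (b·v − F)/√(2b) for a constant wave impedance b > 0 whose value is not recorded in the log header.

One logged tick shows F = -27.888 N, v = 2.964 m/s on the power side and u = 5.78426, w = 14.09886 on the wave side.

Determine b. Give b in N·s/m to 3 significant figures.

b = 22.5 N·s/m

u + w = 19.88312;  u + w = √(2b)·v, so √(2b) = 19.88312/2.964 = 6.70821.
b = (√(2b))²/2 = 45.00002/2 = 22.50001.
(Check via u − w = 2F/√(2b): u − w = -8.31460, 2F/√(2b) = -8.31459.)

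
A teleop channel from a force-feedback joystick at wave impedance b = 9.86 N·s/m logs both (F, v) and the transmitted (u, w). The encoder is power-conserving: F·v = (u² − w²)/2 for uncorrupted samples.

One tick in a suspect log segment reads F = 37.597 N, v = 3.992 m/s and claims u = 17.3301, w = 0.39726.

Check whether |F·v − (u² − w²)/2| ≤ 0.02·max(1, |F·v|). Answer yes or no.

F·v = 37.597×3.992 = 150.0872 W.
(u² − w²)/2 = (300.3324 − 0.1578)/2 = 150.0873 W.
|Δ| = 0.0001;  2% of max(1, |F·v|) = 3.0017.

yes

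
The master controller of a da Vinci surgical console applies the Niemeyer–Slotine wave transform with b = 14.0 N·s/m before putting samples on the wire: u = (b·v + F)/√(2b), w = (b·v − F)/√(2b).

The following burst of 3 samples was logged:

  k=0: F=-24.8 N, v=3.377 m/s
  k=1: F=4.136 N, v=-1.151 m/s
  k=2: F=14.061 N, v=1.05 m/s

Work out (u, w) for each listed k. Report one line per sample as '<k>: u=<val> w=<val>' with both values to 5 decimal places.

0: u=4.24794 w=13.62146
1: u=-2.26363 w=-3.82689
2: u=5.43532 w=0.12076

k=0: b·v=14.0×3.377=47.27800; √(2b)=5.29150; u=(47.27800+(-24.8))/5.29150=4.24794, w=(47.27800−(-24.8))/5.29150=13.62146
k=1: b·v=14.0×(-1.151)=-16.11400; √(2b)=5.29150; u=(-16.11400+4.136)/5.29150=-2.26363, w=(-16.11400−4.136)/5.29150=-3.82689
k=2: b·v=14.0×1.05=14.70000; √(2b)=5.29150; u=(14.70000+14.061)/5.29150=5.43532, w=(14.70000−14.061)/5.29150=0.12076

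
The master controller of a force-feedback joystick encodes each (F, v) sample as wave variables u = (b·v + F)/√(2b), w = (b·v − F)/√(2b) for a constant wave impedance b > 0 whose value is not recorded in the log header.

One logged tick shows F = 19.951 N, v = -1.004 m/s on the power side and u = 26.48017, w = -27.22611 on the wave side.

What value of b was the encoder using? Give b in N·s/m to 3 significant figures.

b = 0.276 N·s/m

u + w = -0.74594;  u + w = √(2b)·v, so √(2b) = -0.74594/(-1.004) = 0.74297.
b = (√(2b))²/2 = 0.55200/2 = 0.27600.
(Check via u − w = 2F/√(2b): u − w = 53.70628, 2F/√(2b) = 53.70621.)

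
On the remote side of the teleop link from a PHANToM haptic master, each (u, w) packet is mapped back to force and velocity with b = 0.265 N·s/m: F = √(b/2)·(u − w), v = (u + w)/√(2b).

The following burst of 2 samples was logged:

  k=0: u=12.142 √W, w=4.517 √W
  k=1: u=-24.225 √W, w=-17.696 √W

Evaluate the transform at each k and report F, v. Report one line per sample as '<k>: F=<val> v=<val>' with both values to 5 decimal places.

k=0: u−w=7.62500, u+w=16.65900; √(b/2)=0.36401, √(2b)=0.72801; F=0.36401×7.625=2.77554, v=16.65900/0.72801=22.88290
k=1: u−w=-6.52900, u+w=-41.92100; √(b/2)=0.36401, √(2b)=0.72801; F=0.36401×(-6.529)=-2.37659, v=-41.92100/0.72801=-57.58292

0: F=2.77554 v=22.88290
1: F=-2.37659 v=-57.58292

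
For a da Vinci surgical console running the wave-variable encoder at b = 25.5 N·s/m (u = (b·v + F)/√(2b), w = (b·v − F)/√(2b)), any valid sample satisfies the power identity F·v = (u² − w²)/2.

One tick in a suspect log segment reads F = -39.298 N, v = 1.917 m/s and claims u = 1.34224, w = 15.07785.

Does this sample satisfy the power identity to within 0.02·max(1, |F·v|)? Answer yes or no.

F·v = (-39.298)×1.917 = -75.3343 W.
(u² − w²)/2 = (1.8016 − 227.3416)/2 = -112.7700 W.
|Δ| = 37.4357;  2% of max(1, |F·v|) = 1.5067.

no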